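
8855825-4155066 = 4700759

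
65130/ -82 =-32565/41 = - 794.27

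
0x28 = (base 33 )17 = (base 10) 40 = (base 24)1G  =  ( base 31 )19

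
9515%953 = 938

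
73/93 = 73/93  =  0.78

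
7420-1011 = 6409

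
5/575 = 1/115 = 0.01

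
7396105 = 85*87013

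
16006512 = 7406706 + 8599806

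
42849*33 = 1414017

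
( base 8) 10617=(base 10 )4495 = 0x118F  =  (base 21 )A41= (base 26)6GN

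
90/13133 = 90/13133 = 0.01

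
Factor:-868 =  - 2^2*7^1*31^1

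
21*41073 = 862533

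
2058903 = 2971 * 693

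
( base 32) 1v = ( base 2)111111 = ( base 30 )23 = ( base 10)63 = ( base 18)39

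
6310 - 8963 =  - 2653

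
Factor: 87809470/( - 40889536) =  - 2^(-5 ) * 5^1*7^2 * 29^(-1 )*22031^(-1)*179203^1 = - 43904735/20444768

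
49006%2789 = 1593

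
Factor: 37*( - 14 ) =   -  2^1*7^1*37^1 = - 518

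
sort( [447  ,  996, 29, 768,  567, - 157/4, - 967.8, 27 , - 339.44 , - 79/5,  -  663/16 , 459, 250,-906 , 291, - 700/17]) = [ - 967.8, - 906, - 339.44 , - 663/16, - 700/17 , - 157/4,-79/5, 27, 29, 250,291, 447,459, 567, 768,  996] 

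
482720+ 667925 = 1150645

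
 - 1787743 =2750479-4538222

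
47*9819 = 461493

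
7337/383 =7337/383 = 19.16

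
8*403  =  3224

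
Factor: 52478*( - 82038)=  -  2^2*3^1*11^2*19^1 * 113^1*1381^1  =  -  4305190164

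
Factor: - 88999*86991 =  - 7742112009 = - 3^1*61^1 * 107^1*271^1*1459^1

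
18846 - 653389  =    -  634543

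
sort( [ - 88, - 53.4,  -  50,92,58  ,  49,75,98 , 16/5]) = [ - 88, - 53.4 , - 50,16/5,49,58,75,92, 98 ] 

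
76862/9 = 76862/9= 8540.22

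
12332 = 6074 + 6258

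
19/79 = 19/79 = 0.24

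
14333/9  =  1592 + 5/9 = 1592.56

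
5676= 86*66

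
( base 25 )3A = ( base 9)104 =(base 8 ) 125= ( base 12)71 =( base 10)85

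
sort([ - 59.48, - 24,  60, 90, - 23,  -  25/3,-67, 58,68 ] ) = [ -67, - 59.48, - 24,-23 ,-25/3,58,60 , 68, 90]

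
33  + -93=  - 60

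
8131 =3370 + 4761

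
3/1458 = 1/486 = 0.00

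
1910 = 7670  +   - 5760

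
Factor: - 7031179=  - 83^1 * 84713^1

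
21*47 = 987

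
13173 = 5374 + 7799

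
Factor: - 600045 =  - 3^1*5^1*109^1 *367^1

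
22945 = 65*353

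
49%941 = 49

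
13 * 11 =143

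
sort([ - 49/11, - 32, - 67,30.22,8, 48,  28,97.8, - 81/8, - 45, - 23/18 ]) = [ - 67, -45,  -  32  ,- 81/8, - 49/11, - 23/18, 8, 28,30.22,48, 97.8 ]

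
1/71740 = 1/71740=0.00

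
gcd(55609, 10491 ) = 1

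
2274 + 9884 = 12158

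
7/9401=1/1343  =  0.00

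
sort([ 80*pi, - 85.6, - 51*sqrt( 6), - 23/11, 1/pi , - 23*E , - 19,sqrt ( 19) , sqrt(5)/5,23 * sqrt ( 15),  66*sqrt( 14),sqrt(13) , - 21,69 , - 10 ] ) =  [ - 51*sqrt ( 6),-85.6 , - 23*E, - 21 , - 19, - 10, -23/11,1/pi,  sqrt( 5 ) /5,  sqrt( 13 ),sqrt( 19 ), 69,  23*sqrt(15 ),66  *sqrt(14),80*pi ]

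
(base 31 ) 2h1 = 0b100110010010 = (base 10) 2450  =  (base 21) 5BE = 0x992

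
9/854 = 9/854  =  0.01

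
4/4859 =4/4859= 0.00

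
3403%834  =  67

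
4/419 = 4/419 = 0.01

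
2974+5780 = 8754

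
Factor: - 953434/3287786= - 277^1*1721^1*1643893^(-1 ) = - 476717/1643893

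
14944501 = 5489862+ 9454639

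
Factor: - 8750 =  -2^1*5^4*7^1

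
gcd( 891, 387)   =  9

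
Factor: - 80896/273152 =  - 2^2*11^( - 1) * 79^1*97^( - 1) = -316/1067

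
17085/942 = 18 + 43/314 = 18.14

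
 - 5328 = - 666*8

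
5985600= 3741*1600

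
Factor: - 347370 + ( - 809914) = -2^2*349^1*829^1= - 1157284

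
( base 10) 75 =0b1001011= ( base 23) 36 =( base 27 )2l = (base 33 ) 29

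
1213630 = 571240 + 642390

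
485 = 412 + 73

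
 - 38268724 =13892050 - 52160774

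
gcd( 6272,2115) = 1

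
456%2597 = 456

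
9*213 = 1917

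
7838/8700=3919/4350 = 0.90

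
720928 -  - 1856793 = 2577721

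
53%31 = 22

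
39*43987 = 1715493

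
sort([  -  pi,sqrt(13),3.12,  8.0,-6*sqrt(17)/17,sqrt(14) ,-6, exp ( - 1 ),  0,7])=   [-6, - pi,  -  6* sqrt(17 )/17,0,  exp( - 1),3.12,sqrt ( 13), sqrt( 14) , 7,8.0]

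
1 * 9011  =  9011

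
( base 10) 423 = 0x1a7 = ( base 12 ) 2B3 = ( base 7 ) 1143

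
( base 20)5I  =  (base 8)166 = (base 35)3d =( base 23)53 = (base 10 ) 118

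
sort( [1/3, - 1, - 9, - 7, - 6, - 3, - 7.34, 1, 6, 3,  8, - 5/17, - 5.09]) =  [ - 9, - 7.34, - 7,-6, - 5.09, - 3, - 1, - 5/17,1/3,1, 3,6,8]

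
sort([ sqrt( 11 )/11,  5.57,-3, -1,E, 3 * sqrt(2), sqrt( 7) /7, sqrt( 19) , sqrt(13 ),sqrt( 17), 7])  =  [- 3,-1,sqrt(11 ) /11, sqrt( 7)/7, E , sqrt ( 13), sqrt(17), 3 * sqrt( 2 ), sqrt( 19),5.57,  7 ]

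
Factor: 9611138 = 2^1*41^1*117209^1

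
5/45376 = 5/45376=0.00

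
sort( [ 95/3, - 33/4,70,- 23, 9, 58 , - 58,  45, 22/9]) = [ - 58, - 23,-33/4,  22/9, 9, 95/3,  45,  58,  70]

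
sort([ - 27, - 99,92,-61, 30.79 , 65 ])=[-99 , -61, -27,30.79,65, 92]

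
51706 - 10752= 40954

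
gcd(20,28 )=4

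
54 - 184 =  - 130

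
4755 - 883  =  3872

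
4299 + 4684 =8983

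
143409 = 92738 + 50671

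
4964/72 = 68 + 17/18 = 68.94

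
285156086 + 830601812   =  1115757898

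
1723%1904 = 1723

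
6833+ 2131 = 8964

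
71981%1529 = 118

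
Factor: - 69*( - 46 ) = 3174 = 2^1*3^1*23^2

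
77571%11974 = 5727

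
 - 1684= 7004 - 8688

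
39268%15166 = 8936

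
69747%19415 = 11502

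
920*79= 72680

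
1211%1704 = 1211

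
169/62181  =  169/62181 = 0.00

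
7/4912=7/4912= 0.00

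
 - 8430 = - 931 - 7499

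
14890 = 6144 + 8746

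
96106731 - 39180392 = 56926339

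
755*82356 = 62178780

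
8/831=8/831 = 0.01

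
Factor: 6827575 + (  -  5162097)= 2^1*79^1 *83^1*127^1  =  1665478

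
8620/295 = 1724/59=   29.22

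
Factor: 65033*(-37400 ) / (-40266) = 2^2*3^(-2)*5^2 *11^1*17^1*2237^( - 1 )*65033^1 = 1216117100/20133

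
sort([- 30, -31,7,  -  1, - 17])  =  [-31, - 30, - 17, - 1, 7]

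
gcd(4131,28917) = 4131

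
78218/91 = 11174/13 = 859.54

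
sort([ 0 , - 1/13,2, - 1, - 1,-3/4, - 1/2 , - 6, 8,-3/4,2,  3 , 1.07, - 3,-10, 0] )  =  [ - 10,-6, - 3,-1, -1,-3/4, - 3/4, - 1/2 , - 1/13,0,  0,1.07,  2,2,  3, 8]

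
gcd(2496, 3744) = 1248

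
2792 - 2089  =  703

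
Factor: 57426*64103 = 2^1*3^1*13^1*17^1*563^1*4931^1 = 3681178878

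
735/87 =245/29 = 8.45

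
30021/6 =10007/2 = 5003.50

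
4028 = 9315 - 5287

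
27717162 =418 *66309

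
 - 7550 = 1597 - 9147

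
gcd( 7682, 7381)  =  1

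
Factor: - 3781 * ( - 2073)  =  3^1*19^1*199^1 * 691^1 = 7838013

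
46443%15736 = 14971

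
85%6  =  1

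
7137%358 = 335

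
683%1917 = 683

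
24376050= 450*54169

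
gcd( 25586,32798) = 2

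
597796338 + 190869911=788666249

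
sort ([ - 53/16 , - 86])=[ -86, -53/16 ] 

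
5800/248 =725/31 = 23.39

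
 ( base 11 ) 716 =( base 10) 864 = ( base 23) 1ed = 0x360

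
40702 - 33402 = 7300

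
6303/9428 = 6303/9428 = 0.67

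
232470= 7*33210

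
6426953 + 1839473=8266426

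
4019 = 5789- 1770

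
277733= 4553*61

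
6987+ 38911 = 45898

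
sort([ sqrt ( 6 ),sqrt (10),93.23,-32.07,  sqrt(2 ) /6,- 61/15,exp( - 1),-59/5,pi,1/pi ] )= [ -32.07, - 59/5, -61/15,sqrt(2) /6, 1/pi,exp( -1),sqrt (6 ) , pi,sqrt (10), 93.23]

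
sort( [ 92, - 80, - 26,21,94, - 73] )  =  [- 80, - 73,  -  26,21 , 92,94] 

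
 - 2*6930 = -13860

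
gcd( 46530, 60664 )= 2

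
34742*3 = 104226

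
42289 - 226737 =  - 184448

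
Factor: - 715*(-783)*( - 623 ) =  - 348783435= -  3^3*5^1*7^1*11^1*13^1*29^1 * 89^1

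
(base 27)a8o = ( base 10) 7530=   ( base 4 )1311222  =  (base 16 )1d6a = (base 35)655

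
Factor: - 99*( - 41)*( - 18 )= -73062=- 2^1*3^4*11^1*41^1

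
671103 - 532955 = 138148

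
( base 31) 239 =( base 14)a48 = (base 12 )1208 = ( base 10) 2024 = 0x7e8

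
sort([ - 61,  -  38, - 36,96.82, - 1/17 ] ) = [ - 61, - 38, - 36, - 1/17,96.82 ]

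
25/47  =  25/47 = 0.53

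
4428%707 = 186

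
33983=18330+15653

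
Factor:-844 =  -2^2*211^1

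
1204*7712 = 9285248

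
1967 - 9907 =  - 7940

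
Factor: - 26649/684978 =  - 27/694=- 2^( - 1 )*3^3  *  347^(-1 )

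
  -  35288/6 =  - 5882 + 2/3 = - 5881.33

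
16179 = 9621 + 6558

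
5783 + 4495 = 10278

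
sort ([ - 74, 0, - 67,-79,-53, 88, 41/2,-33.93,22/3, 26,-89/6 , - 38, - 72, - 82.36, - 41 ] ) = [ - 82.36,-79, - 74, -72, - 67, - 53, -41, - 38, - 33.93, - 89/6, 0, 22/3,41/2, 26,88]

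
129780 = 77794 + 51986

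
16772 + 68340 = 85112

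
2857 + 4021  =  6878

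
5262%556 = 258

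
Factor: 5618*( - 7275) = -40870950 =- 2^1*3^1*5^2*53^2*97^1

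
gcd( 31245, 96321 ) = 3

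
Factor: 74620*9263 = 691205060  =  2^2 * 5^1*7^1*13^1 * 41^1* 59^1*157^1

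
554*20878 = 11566412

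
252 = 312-60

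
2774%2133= 641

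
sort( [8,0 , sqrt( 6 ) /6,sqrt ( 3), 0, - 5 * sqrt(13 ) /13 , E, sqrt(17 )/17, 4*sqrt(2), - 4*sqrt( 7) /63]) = [ - 5*sqrt( 13) /13, - 4*sqrt(7) /63, 0,0, sqrt( 17)/17, sqrt(6) /6, sqrt(3), E, 4*sqrt( 2) , 8] 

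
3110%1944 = 1166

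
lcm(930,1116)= 5580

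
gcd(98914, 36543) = 1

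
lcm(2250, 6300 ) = 31500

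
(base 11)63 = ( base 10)69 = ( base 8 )105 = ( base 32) 25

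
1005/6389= 1005/6389 = 0.16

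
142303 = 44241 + 98062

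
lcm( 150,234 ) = 5850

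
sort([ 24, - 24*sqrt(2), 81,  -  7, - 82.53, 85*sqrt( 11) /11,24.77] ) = [ - 82.53,-24* sqrt( 2 ), - 7 , 24, 24.77, 85*sqrt( 11) /11, 81]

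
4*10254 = 41016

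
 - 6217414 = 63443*( - 98 )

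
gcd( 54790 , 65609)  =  1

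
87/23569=87/23569 = 0.00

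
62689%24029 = 14631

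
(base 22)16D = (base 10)629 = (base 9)768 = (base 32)jl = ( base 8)1165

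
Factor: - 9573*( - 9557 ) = 91489161 = 3^1*19^1*503^1*3191^1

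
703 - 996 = -293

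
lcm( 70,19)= 1330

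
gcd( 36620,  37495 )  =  5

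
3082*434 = 1337588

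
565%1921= 565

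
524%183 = 158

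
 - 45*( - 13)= 585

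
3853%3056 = 797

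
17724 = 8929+8795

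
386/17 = 22  +  12/17 = 22.71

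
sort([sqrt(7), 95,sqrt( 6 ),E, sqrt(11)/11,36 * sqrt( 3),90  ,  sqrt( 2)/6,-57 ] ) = [-57,sqrt(2) /6, sqrt( 11)/11, sqrt (6 ),sqrt (7) , E, 36*sqrt( 3),90, 95]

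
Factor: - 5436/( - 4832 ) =2^( - 3) * 3^2=9/8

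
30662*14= 429268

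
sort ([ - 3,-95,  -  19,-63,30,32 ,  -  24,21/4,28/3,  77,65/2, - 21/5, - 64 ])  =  [-95, - 64,  -  63,-24 , - 19, - 21/5, - 3,21/4 , 28/3,30,32,65/2, 77] 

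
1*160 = 160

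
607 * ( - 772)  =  -468604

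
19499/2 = 9749 + 1/2 = 9749.50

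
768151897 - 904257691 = -136105794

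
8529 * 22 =187638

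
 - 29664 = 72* (-412 ) 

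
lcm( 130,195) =390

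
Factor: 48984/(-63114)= -52/67 = -2^2 * 13^1*67^(-1)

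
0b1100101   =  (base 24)45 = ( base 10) 101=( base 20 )51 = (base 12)85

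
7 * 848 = 5936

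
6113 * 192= 1173696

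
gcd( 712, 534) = 178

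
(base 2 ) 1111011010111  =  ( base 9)11742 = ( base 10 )7895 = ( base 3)101211102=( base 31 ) 86L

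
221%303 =221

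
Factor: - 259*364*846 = -79757496  =  - 2^3 * 3^2*7^2*13^1*37^1*47^1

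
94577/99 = 94577/99 = 955.32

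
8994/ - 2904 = -1499/484 = - 3.10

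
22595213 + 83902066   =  106497279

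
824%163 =9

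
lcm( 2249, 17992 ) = 17992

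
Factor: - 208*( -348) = 72384 = 2^6*3^1*13^1*29^1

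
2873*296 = 850408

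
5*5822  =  29110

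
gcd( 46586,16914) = 2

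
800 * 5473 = 4378400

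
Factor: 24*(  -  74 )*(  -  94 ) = 166944 = 2^5*3^1*37^1 * 47^1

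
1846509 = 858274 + 988235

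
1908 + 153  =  2061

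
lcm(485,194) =970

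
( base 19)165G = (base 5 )243021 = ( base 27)CEA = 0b10001110110000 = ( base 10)9136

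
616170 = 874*705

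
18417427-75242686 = -56825259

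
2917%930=127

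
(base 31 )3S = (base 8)171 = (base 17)72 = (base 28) 49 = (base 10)121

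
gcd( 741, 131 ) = 1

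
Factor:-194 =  - 2^1* 97^1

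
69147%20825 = 6672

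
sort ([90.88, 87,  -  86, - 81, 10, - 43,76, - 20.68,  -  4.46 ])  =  [ - 86, - 81, - 43, - 20.68, - 4.46, 10, 76, 87,90.88]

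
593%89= 59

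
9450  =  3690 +5760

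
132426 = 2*66213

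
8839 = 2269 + 6570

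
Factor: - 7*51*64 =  - 22848 = - 2^6 * 3^1*7^1 * 17^1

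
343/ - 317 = -2 + 291/317 = - 1.08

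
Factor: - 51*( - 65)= 3^1*5^1 *13^1*17^1  =  3315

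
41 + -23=18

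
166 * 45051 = 7478466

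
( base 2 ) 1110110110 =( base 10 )950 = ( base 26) 1ae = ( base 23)1I7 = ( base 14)4bc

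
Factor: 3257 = 3257^1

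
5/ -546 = - 5/546 = -0.01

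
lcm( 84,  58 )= 2436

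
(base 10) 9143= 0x23b7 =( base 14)3491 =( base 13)4214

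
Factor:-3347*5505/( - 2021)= 3^1 * 5^1 * 43^( - 1)*47^( -1)*367^1*3347^1 = 18425235/2021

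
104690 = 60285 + 44405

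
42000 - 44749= - 2749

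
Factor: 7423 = 13^1*571^1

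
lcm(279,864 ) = 26784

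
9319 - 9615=-296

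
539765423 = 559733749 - 19968326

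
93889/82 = 1144 + 81/82 = 1144.99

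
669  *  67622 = 45239118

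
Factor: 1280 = 2^8*5^1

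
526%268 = 258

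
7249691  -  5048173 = 2201518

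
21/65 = 21/65 = 0.32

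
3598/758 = 4 + 283/379 = 4.75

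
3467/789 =3467/789 =4.39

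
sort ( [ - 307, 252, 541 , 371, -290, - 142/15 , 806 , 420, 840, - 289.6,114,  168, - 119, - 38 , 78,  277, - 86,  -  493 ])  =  [- 493, - 307, - 290, - 289.6, - 119,-86, - 38, - 142/15,78,114, 168, 252,277, 371, 420, 541, 806, 840]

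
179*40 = 7160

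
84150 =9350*9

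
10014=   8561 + 1453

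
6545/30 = 218+1/6 =218.17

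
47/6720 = 47/6720=0.01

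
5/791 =5/791 = 0.01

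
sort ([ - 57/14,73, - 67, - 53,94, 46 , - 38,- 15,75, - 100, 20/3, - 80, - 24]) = [ - 100, - 80, - 67, - 53, - 38,-24,  -  15, - 57/14, 20/3, 46, 73,75,94 ] 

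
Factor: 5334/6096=2^ ( - 3 ) * 7^1 =7/8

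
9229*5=46145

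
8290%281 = 141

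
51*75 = 3825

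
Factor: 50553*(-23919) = - 3^3*7^1*17^1*41^1*  67^1*137^1= - 1209177207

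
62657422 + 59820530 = 122477952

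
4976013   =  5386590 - 410577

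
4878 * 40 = 195120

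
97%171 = 97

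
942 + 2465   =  3407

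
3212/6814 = 1606/3407 = 0.47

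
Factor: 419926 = 2^1 * 13^1 * 31^1*521^1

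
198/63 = 3 + 1/7 = 3.14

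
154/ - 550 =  - 1+18/25 = - 0.28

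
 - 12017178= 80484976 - 92502154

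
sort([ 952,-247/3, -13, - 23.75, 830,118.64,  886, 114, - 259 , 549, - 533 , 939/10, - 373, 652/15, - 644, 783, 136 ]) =[  -  644,-533,-373 , - 259, - 247/3, - 23.75 ,-13,652/15,939/10,114,118.64,  136 , 549, 783,830 , 886,952]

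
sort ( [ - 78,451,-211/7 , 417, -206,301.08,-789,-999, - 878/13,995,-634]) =[  -  999,  -  789,-634,-206,-78,-878/13, - 211/7,301.08 , 417,451,  995] 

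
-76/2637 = - 1 + 2561/2637 = - 0.03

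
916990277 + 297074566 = 1214064843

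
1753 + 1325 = 3078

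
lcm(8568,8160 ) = 171360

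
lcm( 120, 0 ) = 0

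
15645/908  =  15645/908 = 17.23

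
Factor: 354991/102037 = 7^1*83^1*167^( - 1 ) = 581/167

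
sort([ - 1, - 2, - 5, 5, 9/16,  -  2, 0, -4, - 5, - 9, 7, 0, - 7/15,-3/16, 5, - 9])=[ - 9,-9, - 5, - 5, - 4, - 2, - 2, - 1,  -  7/15, - 3/16, 0, 0, 9/16,5, 5,7]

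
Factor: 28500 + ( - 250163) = - 221663=- 13^1*17^2 *59^1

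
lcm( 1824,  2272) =129504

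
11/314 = 11/314 = 0.04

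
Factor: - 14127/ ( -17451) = 17/21 =3^( - 1)*7^ ( - 1 )*17^1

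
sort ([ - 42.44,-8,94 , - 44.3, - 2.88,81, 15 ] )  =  [ - 44.3, -42.44, - 8, - 2.88 , 15, 81, 94 ] 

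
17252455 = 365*47267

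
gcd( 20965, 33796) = 7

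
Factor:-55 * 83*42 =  - 191730 = - 2^1*3^1 * 5^1 * 7^1 * 11^1*83^1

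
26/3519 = 26/3519 = 0.01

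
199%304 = 199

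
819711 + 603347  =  1423058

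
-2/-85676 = 1/42838 = 0.00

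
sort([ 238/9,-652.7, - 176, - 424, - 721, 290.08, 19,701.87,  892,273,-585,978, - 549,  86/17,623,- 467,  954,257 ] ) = [-721, - 652.7, - 585, -549,-467, - 424, - 176, 86/17,19,  238/9,257,273,  290.08, 623,  701.87, 892, 954,  978]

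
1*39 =39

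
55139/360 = 55139/360= 153.16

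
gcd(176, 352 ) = 176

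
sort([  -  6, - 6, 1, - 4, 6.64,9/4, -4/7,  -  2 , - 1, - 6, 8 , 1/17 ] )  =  [  -  6,-6, - 6, - 4, -2, - 1, - 4/7,1/17,  1,9/4,6.64,8]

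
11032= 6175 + 4857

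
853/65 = 853/65   =  13.12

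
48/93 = 16/31 = 0.52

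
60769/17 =60769/17=3574.65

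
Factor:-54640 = - 2^4*5^1*683^1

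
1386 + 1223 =2609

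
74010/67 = 74010/67 = 1104.63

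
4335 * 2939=12740565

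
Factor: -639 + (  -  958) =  - 1597^1 = - 1597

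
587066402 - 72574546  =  514491856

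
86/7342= 43/3671 = 0.01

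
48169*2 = 96338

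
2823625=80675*35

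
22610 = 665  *34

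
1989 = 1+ 1988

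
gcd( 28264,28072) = 8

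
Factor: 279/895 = 3^2 * 5^(-1 )*31^1*179^( - 1) 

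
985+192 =1177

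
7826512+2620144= 10446656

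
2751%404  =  327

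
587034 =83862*7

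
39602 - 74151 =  - 34549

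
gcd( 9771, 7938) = 3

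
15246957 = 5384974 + 9861983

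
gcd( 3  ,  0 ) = 3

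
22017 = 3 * 7339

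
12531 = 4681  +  7850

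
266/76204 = 133/38102 = 0.00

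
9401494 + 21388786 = 30790280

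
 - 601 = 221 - 822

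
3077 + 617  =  3694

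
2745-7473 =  - 4728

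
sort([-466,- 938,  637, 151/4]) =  [  -  938, -466,151/4,  637 ]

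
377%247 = 130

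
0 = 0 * 340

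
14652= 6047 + 8605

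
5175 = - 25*(-207) 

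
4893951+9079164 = 13973115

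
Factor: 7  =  7^1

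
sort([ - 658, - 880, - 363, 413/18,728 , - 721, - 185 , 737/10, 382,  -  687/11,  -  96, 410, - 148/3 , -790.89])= [-880, - 790.89, - 721,-658 , - 363, - 185, - 96,-687/11, - 148/3,413/18,737/10, 382, 410,728 ] 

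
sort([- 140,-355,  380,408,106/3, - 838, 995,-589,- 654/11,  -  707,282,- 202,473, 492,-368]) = [ - 838,-707,  -  589, - 368 ,- 355, - 202, - 140,-654/11,106/3,282, 380, 408 , 473,492,995]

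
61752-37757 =23995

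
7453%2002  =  1447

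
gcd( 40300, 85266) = 2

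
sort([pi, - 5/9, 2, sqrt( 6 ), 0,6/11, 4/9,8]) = [-5/9, 0 , 4/9, 6/11 , 2,sqrt( 6 ), pi,8]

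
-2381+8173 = 5792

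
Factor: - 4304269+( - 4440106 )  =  -5^4*17^1*823^1=-8744375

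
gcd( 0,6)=6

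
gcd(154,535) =1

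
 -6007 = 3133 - 9140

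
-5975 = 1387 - 7362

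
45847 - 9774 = 36073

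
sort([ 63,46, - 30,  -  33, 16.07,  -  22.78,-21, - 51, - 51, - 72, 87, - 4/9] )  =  [-72, - 51, - 51,  -  33, - 30 , - 22.78, - 21, - 4/9,16.07 , 46, 63, 87 ]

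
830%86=56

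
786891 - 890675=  - 103784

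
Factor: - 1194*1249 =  - 1491306 = - 2^1*3^1*199^1 * 1249^1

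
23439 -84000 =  -60561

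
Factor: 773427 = 3^1*103^1 * 2503^1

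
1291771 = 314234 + 977537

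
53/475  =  53/475 = 0.11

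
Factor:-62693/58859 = -829^(  -  1)*883^1  =  -883/829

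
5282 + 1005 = 6287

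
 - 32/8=-4 = - 4.00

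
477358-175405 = 301953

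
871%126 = 115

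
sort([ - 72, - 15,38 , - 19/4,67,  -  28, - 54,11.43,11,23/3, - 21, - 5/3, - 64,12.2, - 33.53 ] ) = [ - 72 , - 64,-54, - 33.53, - 28, - 21,-15, - 19/4, - 5/3, 23/3,11, 11.43, 12.2,38,67 ] 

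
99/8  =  12+ 3/8 =12.38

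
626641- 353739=272902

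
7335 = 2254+5081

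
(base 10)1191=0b10010100111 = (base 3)1122010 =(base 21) 2ef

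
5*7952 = 39760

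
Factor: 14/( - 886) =  -  7/443 = -7^1*443^(-1 ) 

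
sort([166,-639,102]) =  [ - 639,102,166] 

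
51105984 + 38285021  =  89391005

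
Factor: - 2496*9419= - 23509824 =-2^6 * 3^1*13^1*9419^1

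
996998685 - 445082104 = 551916581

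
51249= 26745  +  24504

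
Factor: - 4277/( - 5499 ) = 7/9 = 3^(-2) * 7^1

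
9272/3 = 3090 + 2/3 = 3090.67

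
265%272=265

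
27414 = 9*3046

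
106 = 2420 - 2314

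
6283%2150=1983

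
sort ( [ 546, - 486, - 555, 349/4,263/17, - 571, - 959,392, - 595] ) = [ - 959, -595,-571,-555, - 486, 263/17, 349/4, 392,546]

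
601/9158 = 601/9158 = 0.07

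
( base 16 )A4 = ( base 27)62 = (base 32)54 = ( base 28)5o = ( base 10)164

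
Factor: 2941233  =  3^1*67^1*14633^1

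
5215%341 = 100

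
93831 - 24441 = 69390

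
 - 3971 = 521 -4492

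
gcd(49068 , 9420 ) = 12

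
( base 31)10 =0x1f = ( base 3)1011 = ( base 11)29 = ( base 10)31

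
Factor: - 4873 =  - 11^1 * 443^1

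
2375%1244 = 1131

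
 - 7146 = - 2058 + -5088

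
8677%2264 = 1885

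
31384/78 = 402 + 14/39 = 402.36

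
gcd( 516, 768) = 12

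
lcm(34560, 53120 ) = 2868480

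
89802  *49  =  4400298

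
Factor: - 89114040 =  - 2^3*3^3*5^1 * 109^1 *757^1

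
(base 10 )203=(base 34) 5x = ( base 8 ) 313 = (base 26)7l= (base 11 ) 175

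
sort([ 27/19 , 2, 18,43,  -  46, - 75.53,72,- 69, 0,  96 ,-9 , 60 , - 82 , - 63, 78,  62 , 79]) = [- 82, - 75.53, - 69,-63 ,  -  46,-9, 0  ,  27/19, 2, 18 , 43,60, 62,72, 78,  79, 96 ] 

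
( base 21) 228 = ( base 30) 112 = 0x3A4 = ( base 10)932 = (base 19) 2B1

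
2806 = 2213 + 593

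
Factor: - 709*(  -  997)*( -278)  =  -196510694 = - 2^1*139^1*709^1*997^1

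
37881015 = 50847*745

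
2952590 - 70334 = 2882256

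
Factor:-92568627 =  - 3^2*19^1 * 653^1*829^1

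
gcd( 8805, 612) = 3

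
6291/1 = 6291 = 6291.00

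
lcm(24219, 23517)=1622673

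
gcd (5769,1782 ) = 9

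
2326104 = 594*3916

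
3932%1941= 50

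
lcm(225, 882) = 22050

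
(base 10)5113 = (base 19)e32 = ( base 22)ac9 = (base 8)11771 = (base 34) 4ED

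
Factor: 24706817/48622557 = 3^ ( - 1)*269^ ( - 1 )*3889^1*6353^1*60251^( - 1)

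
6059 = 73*83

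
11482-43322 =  - 31840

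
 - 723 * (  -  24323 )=17585529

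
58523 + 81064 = 139587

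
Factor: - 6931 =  - 29^1*239^1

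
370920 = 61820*6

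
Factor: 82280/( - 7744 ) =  - 2^( - 3)*5^1*17^1 = - 85/8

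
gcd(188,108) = 4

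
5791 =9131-3340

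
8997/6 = 2999/2 = 1499.50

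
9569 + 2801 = 12370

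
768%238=54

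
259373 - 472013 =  - 212640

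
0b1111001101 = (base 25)1dn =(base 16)3cd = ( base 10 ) 973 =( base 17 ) 364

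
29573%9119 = 2216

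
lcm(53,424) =424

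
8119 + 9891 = 18010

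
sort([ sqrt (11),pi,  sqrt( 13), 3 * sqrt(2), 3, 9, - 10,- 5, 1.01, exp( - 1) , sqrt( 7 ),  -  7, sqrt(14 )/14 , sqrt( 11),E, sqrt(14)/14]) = [-10, - 7, -5, sqrt ( 14 )/14,sqrt (14 ) /14, exp(-1),  1.01,sqrt( 7),E,3,pi,sqrt( 11), sqrt( 11 ), sqrt( 13), 3*sqrt(2),  9]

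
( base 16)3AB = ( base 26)1A3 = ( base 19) 2B8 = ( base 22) 1KF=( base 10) 939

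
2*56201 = 112402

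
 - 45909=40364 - 86273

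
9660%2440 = 2340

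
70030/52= 35015/26  =  1346.73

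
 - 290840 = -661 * 440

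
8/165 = 8/165 = 0.05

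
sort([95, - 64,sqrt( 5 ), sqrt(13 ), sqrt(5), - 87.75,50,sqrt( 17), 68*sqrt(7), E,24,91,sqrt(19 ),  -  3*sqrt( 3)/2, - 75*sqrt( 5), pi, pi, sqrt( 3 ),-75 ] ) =[ - 75*sqrt(5), - 87.75, - 75,  -  64, -3*sqrt(3)/2, sqrt( 3 ), sqrt( 5), sqrt(5 ), E, pi,pi, sqrt ( 13 ), sqrt(17),sqrt( 19),  24,50, 91, 95,  68 * sqrt(7)] 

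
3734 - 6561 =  - 2827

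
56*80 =4480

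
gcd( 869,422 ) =1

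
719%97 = 40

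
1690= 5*338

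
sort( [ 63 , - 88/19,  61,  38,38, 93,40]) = [ - 88/19,38, 38,40, 61,63, 93]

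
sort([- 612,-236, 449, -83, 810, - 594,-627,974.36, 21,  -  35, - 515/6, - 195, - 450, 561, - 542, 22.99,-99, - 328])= [-627, - 612,  -  594, - 542, - 450,  -  328, - 236,-195,- 99,-515/6,-83 ,-35,21, 22.99, 449 , 561,810, 974.36 ]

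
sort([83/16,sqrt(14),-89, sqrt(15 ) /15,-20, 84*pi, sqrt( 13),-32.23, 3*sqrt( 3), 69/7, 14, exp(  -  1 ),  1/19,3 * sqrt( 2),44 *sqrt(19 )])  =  [- 89,-32.23,-20, 1/19, sqrt( 15)/15, exp(-1) , sqrt( 13),sqrt( 14),3*sqrt(2 ),  83/16,3*sqrt(3 ),69/7, 14,44*sqrt(19), 84 *pi]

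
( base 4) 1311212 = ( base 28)9gm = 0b1110101100110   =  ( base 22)FC2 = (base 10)7526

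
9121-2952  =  6169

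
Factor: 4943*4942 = 2^1 *7^1*353^1 * 4943^1= 24428306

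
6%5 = 1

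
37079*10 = 370790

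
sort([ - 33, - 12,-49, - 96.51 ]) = [ - 96.51, - 49, - 33,  -  12 ] 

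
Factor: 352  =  2^5 * 11^1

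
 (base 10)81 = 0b1010001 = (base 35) 2B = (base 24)39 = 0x51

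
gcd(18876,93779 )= 1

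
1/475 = 1/475 = 0.00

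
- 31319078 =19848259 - 51167337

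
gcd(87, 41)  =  1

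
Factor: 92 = 2^2*23^1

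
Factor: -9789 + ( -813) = - 10602 = -2^1*3^2*19^1 * 31^1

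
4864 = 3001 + 1863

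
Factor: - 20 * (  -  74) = 1480=2^3*5^1*37^1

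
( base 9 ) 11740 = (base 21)HII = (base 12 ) 4699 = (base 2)1111011010101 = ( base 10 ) 7893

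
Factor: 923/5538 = 2^( - 1 )*3^( - 1) = 1/6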